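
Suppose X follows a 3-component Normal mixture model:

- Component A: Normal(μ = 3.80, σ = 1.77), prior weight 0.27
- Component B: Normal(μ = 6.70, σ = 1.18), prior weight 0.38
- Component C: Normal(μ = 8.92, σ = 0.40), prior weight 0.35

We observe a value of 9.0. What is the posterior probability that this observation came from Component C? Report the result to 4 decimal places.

By Bayes' theorem, P(k | x) = π_k f_k(x) / Σ_j π_j f_j(x).
Component likelihoods at x = 9.0:
  f_A = (1/(1.77·√(2π)))·exp(−(9.0−3.80)²/(2·1.77²)) = 0.225391·exp(-4.31549) = 0.00301122
  f_B = (1/(1.18·√(2π)))·exp(−(9.0−6.70)²/(2·1.18²)) = 0.338087·exp(-1.89960) = 0.0505875
  f_C = (1/(0.40·√(2π)))·exp(−(9.0−8.92)²/(2·0.40²)) = 0.997356·exp(-0.02000) = 0.977607
Weight by the priors:
  π_A·f_A = 0.27 × 0.00301122 = 0.000813031
  π_B·f_B = 0.38 × 0.0505875 = 0.0192232
  π_C·f_C = 0.35 × 0.977607 = 0.342162
Marginal: 0.000813031 + 0.0192232 + 0.342162 = 0.362199
Responsibility of Component C: 0.342162 / 0.362199 ≈ 0.9447

0.9447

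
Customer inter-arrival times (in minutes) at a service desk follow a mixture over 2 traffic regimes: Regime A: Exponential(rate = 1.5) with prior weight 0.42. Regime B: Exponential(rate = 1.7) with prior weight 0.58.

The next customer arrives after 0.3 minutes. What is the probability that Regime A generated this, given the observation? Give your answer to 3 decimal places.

0.404

P(component k | x) = w_k·f_k(x) / marginal(x), where marginal(x) = Σ_j w_j·f_j(x).
Exponential densities:
  p_A = 1.5·e^(−1.5·0.3) = 1.5·e^(−0.4500) = 0.956442
  p_B = 1.7·e^(−1.7·0.3) = 1.7·e^(−0.5100) = 1.02084
Unnormalised posteriors:
  w_A·p_A = 0.42 × 0.956442 = 0.401706
  w_B·p_B = 0.58 × 1.02084 = 0.592089
Denominator: 0.401706 + 0.592089 = 0.993794
So the posterior for Regime A is 0.401706 / 0.993794 ≈ 0.404.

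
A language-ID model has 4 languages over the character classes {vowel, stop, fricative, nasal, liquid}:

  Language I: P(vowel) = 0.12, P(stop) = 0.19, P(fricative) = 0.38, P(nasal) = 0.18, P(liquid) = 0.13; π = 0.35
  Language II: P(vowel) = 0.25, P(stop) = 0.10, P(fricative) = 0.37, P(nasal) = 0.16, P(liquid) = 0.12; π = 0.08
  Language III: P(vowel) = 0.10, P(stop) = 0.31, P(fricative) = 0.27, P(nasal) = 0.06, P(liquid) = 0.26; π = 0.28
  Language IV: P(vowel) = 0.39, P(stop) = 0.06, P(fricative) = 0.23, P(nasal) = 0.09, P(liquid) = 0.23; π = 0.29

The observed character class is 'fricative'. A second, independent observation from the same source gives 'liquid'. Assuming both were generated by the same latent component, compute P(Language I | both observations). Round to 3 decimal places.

P(component k | x) = P(Z=k)·f_k(x) / marginal(x), where marginal(x) = Σ_j P(Z=j)·f_j(x).
Since both observations come from the same component, the likelihood for component k is f_k(x₁)·f_k(x₂).
  L_I = [0.38] × [0.13] = 0.0494
  L_II = [0.37] × [0.12] = 0.0444
  L_III = [0.27] × [0.26] = 0.0702
  L_IV = [0.23] × [0.23] = 0.0529
Multiply by the mixture weights:
  P(Z=I)·L_I = 0.35 × 0.0494 = 0.01729
  P(Z=II)·L_II = 0.08 × 0.0444 = 0.003552
  P(Z=III)·L_III = 0.28 × 0.0702 = 0.019656
  P(Z=IV)·L_IV = 0.29 × 0.0529 = 0.015341
Marginal: 0.01729 + 0.003552 + 0.019656 + 0.015341 = 0.055839
Responsibility of Language I: 0.01729 / 0.055839 ≈ 0.310

0.310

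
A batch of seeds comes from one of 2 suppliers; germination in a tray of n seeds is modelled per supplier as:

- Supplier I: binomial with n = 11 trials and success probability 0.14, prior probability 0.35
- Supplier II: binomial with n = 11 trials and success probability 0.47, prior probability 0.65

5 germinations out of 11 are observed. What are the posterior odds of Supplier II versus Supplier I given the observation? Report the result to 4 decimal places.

Only the two components matter; the odds are (P(Z=i) f_i(x)) / (P(Z=j) f_j(x)).
Evaluate each component's likelihood at the observed value:
  p_I = C(11,5)·0.14^5·0.86^6 = 462·5.37824e-05·0.404567 = 0.0100525
  p_II = C(11,5)·0.47^5·0.53^6 = 462·0.0229345·0.0221644 = 0.234848
Posterior odds = (P(Z=II)·p_II) / (P(Z=I)·p_I) = (0.65·0.234848) / (0.35·0.0100525) = 0.152651 / 0.00351837 ≈ 43.3869

43.3869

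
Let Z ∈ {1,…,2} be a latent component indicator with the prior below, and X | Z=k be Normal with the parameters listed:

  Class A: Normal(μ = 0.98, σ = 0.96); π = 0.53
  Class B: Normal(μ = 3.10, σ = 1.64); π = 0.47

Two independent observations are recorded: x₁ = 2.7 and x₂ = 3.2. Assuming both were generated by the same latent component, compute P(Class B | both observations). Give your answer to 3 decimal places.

P(component k | x) = π_k·f_k(x) / marginal(x), where marginal(x) = Σ_j π_j·f_j(x).
Since both observations come from the same component, the likelihood for component k is f_k(x₁)·f_k(x₂).
  p_A = [(1/(0.96·√(2π)))·exp(−(2.7−0.98)²/(2·0.96²)) = 0.415565·exp(-1.60503) = 0.0834797] × [0.0286688] = 0.00239327
  p_B = [(1/(1.64·√(2π)))·exp(−(2.7−3.10)²/(2·1.64²)) = 0.243257·exp(-0.02974) = 0.236129] × [0.242806] = 0.0573334
Multiply by the mixture weights:
  π_A·p_A = 0.53 × 0.00239327 = 0.00126843
  π_B·p_B = 0.47 × 0.0573334 = 0.0269467
Denominator: 0.00126843 + 0.0269467 = 0.0282151
P(Class B | x₁,x₂) ≈ 0.955

0.955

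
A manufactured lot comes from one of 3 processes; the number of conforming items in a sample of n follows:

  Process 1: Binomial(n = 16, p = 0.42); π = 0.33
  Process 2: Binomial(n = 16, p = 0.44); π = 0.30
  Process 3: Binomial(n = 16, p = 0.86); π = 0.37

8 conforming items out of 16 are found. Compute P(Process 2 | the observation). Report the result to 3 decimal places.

The responsibility of component k is P(Z=k) f_k(x) divided by Σ_j P(Z=j) f_j(x).
Component likelihoods at x = 8 conforming items out of 16:
  L_1 = C(16,8)·0.42^8·0.58^8 = 12870·0.000968265·0.0128063 = 0.159587
  L_2 = C(16,8)·0.44^8·0.56^8 = 12870·0.00140482·0.00967173 = 0.174866
  L_3 = C(16,8)·0.86^8·0.14^8 = 12870·0.299218·1.47579e-07 = 0.000568317
Multiply by the mixture weights:
  P(Z=1)·L_1 = 0.33 × 0.159587 = 0.0526636
  P(Z=2)·L_2 = 0.30 × 0.174866 = 0.0524597
  P(Z=3)·L_3 = 0.37 × 0.000568317 = 0.000210277
Evidence: 0.0526636 + 0.0524597 + 0.000210277 = 0.105334
Responsibility of Process 2: 0.0524597 / 0.105334 ≈ 0.498

0.498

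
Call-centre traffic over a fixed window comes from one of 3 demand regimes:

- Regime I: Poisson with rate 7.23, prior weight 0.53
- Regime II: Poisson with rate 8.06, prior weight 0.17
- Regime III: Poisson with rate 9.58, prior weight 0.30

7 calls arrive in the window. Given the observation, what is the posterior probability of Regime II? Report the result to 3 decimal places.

0.177

By Bayes' theorem, P(k | x) = π_k f_k(x) / Σ_j π_j f_j(x).
Poisson probabilities:
  L_I = e^(−7.23)·7.23^7/7! = 0.148453
  L_II = e^(−8.06)·8.06^7/7! = 0.138516
  L_III = e^(−9.58)·9.58^7/7! = 0.101528
Multiply by the mixture weights:
  π_I·L_I = 0.53 × 0.148453 = 0.07868
  π_II·L_II = 0.17 × 0.138516 = 0.0235478
  π_III·L_III = 0.30 × 0.101528 = 0.0304585
Marginal: 0.07868 + 0.0235478 + 0.0304585 = 0.132686
P(Regime II | data) = 0.0235478 / 0.132686 ≈ 0.177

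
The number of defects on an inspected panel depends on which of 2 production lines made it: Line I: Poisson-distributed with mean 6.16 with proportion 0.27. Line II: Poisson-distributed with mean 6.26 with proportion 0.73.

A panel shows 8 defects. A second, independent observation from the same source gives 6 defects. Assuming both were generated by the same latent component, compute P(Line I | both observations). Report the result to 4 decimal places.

Posterior ∝ prior × likelihood, so P(k | x) ∝ π_k f_k(x); normalise over all components.
Since both observations come from the same component, the likelihood for component k is f_k(x₁)·f_k(x₂).
  L_I = [e^(−6.16)·6.16^8/8! = 0.10861] × [0.160287] = 0.0174088
  L_II = [e^(−6.26)·6.26^8/8! = 0.111787] × [0.159746] = 0.0178575
Prior × likelihood for each component:
  π_I·L_I = 0.27 × 0.0174088 = 0.00470038
  π_II·L_II = 0.73 × 0.0178575 = 0.013036
Normaliser: 0.00470038 + 0.013036 = 0.0177364
So the posterior for Line I is 0.00470038 / 0.0177364 ≈ 0.2650.

0.2650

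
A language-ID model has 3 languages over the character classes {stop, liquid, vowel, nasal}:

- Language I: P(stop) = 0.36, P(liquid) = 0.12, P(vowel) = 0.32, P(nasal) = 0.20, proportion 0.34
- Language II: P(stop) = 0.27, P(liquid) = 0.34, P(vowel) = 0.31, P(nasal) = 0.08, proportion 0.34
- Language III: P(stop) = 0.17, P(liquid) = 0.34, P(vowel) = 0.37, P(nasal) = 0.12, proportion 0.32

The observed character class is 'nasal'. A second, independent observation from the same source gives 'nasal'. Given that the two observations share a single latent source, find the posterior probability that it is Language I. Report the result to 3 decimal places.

P(component k | x) = π_k·f_k(x) / marginal(x), where marginal(x) = Σ_j π_j·f_j(x).
Since both observations come from the same component, the likelihood for component k is f_k(x₁)·f_k(x₂).
  f_I = [P(nasal | comp) = 0.20] × [0.2] = 0.04
  f_II = [P(nasal | comp) = 0.08] × [0.08] = 0.0064
  f_III = [P(nasal | comp) = 0.12] × [0.12] = 0.0144
Prior × likelihood for each component:
  π_I·f_I = 0.34 × 0.04 = 0.0136
  π_II·f_II = 0.34 × 0.0064 = 0.002176
  π_III·f_III = 0.32 × 0.0144 = 0.004608
Normaliser: 0.0136 + 0.002176 + 0.004608 = 0.020384
So the posterior for Language I is 0.0136 / 0.020384 ≈ 0.667.

0.667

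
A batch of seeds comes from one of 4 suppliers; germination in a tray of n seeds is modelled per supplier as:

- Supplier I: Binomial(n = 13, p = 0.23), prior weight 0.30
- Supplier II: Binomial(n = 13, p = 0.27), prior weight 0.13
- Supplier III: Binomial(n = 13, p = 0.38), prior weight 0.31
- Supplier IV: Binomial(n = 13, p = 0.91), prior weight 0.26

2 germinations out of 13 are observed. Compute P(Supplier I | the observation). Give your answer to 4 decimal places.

0.6280

The responsibility of component k is π_k f_k(x) divided by Σ_j π_j f_j(x).
Binomial probabilities:
  L_I = C(13,2)·0.23^2·0.77^11 = 78·0.0529·0.0564154 = 0.232781
  L_II = C(13,2)·0.27^2·0.73^11 = 78·0.0729·0.0313727 = 0.178391
  L_III = C(13,2)·0.38^2·0.62^11 = 78·0.1444·0.00520366 = 0.0586098
  L_IV = C(13,2)·0.91^2·0.09^11 = 78·0.8281·3.13811e-12 = 2.02696e-10
Prior × likelihood for each component:
  π_I·L_I = 0.30 × 0.232781 = 0.0698344
  π_II·L_II = 0.13 × 0.178391 = 0.0231909
  π_III·L_III = 0.31 × 0.0586098 = 0.018169
  π_IV·L_IV = 0.26 × 2.02696e-10 = 5.27009e-11
Normaliser: 0.0698344 + 0.0231909 + 0.018169 + 5.27009e-11 = 0.111194
P(Supplier I | the observation) = 0.0698344 / 0.111194 ≈ 0.6280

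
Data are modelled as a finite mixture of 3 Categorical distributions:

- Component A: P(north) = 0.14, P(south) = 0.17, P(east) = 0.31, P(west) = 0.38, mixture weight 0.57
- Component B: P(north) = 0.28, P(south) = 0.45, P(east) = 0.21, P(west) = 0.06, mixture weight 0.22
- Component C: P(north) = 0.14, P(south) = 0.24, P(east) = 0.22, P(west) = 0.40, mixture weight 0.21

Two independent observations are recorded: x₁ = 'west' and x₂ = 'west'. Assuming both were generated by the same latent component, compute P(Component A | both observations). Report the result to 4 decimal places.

P(component k | x) = π_k·f_k(x) / marginal(x), where marginal(x) = Σ_j π_j·f_j(x).
Since both observations come from the same component, the likelihood for component k is f_k(x₁)·f_k(x₂).
  L_A = [P(west | comp) = 0.38] × [0.38] = 0.1444
  L_B = [P(west | comp) = 0.06] × [0.06] = 0.0036
  L_C = [P(west | comp) = 0.40] × [0.4] = 0.16
Unnormalised posteriors:
  π_A·L_A = 0.57 × 0.1444 = 0.082308
  π_B·L_B = 0.22 × 0.0036 = 0.000792
  π_C·L_C = 0.21 × 0.16 = 0.0336
Normaliser: 0.082308 + 0.000792 + 0.0336 = 0.1167
P(Component A | data) ≈ 0.7053

0.7053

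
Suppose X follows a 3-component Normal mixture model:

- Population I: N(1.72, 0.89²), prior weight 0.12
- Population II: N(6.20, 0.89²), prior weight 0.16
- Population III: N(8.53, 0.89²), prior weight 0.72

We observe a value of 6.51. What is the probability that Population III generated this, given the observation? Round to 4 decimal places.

0.2668

Apply Bayes' rule: the posterior for each component is proportional to its prior times its likelihood at x.
Normal densities:
  f_I = 2.29931e-07
  f_II = 0.421867
  f_III = 0.0341126
Prior × likelihood for each component:
  π_I·f_I = 0.12 × 2.29931e-07 = 2.75917e-08
  π_II·f_II = 0.16 × 0.421867 = 0.0674986
  π_III·f_III = 0.72 × 0.0341126 = 0.024561
Denominator: 2.75917e-08 + 0.0674986 + 0.024561 = 0.0920597
Responsibility of Population III: 0.024561 / 0.0920597 ≈ 0.2668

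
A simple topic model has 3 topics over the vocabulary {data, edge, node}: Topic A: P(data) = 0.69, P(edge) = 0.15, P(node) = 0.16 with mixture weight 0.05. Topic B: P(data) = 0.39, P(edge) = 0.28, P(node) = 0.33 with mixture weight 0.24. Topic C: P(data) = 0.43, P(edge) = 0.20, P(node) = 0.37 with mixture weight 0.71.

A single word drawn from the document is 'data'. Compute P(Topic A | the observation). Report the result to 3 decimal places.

0.080

Apply Bayes' rule: the posterior for each component is proportional to its prior times its likelihood at x.
Evaluate each component's likelihood at the observed value:
  p_A = P(data | comp) = 0.69
  p_B = P(data | comp) = 0.39
  p_C = P(data | comp) = 0.43
Multiply by the mixture weights:
  w_A·p_A = 0.05 × 0.69 = 0.0345
  w_B·p_B = 0.24 × 0.39 = 0.0936
  w_C·p_C = 0.71 × 0.43 = 0.3053
Evidence: 0.0345 + 0.0936 + 0.3053 = 0.4334
P(Topic A | the observation) ≈ 0.080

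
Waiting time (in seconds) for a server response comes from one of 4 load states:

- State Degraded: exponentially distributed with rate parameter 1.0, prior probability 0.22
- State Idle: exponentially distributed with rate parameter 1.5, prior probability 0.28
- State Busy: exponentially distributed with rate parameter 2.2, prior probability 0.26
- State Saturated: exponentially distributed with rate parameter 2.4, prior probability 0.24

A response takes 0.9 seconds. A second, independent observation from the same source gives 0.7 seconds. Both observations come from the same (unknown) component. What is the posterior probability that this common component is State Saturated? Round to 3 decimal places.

By Bayes' theorem, P(k | x) = π_k f_k(x) / Σ_j π_j f_j(x).
Since both observations come from the same component, the likelihood for component k is f_k(x₁)·f_k(x₂).
  p_Degraded = [0.40657] × [0.496585] = 0.201897
  p_Idle = [0.38886] × [0.524907] = 0.204115
  p_Busy = [0.303752] × [0.471638] = 0.143261
  p_Saturated = [0.27678] × [0.447298] = 0.123803
Unnormalised posteriors:
  π_Degraded·p_Degraded = 0.22 × 0.201897 = 0.0444172
  π_Idle·p_Idle = 0.28 × 0.204115 = 0.0571523
  π_Busy·p_Busy = 0.26 × 0.143261 = 0.0372479
  π_Saturated·p_Saturated = 0.24 × 0.123803 = 0.0297128
Marginal: 0.0444172 + 0.0571523 + 0.0372479 + 0.0297128 = 0.16853
So the posterior for State Saturated is 0.0297128 / 0.16853 ≈ 0.176.

0.176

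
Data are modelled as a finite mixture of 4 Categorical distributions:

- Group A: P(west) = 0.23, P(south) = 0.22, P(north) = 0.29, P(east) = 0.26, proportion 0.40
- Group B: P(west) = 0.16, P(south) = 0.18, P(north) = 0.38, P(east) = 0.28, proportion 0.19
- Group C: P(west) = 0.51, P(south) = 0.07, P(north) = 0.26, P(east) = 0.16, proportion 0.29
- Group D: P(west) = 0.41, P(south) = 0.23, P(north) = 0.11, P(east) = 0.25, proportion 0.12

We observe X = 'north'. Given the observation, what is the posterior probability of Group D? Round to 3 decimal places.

0.048

Apply Bayes' rule: the posterior for each component is proportional to its prior times its likelihood at x.
Component likelihoods at x = 'north':
  L_A = P(north | comp) = 0.29
  L_B = P(north | comp) = 0.38
  L_C = P(north | comp) = 0.26
  L_D = P(north | comp) = 0.11
Weight by the priors:
  P(Z=A)·L_A = 0.40 × 0.29 = 0.116
  P(Z=B)·L_B = 0.19 × 0.38 = 0.0722
  P(Z=C)·L_C = 0.29 × 0.26 = 0.0754
  P(Z=D)·L_D = 0.12 × 0.11 = 0.0132
Sum: 0.116 + 0.0722 + 0.0754 + 0.0132 = 0.2768
So the posterior for Group D is 0.0132 / 0.2768 ≈ 0.048.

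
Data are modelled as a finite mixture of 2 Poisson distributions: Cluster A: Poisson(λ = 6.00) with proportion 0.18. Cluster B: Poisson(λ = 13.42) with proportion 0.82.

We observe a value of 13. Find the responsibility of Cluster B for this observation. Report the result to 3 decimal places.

P(component k | x) = P(Z=k)·f_k(x) / marginal(x), where marginal(x) = Σ_j P(Z=j)·f_j(x).
Evaluate each component's likelihood at the observed value:
  L_A = 0.00519899
  L_B = 0.109212
Multiply by the mixture weights:
  P(Z=A)·L_A = 0.18 × 0.00519899 = 0.000935818
  P(Z=B)·L_B = 0.82 × 0.109212 = 0.0895539
Evidence: 0.000935818 + 0.0895539 = 0.0904897
Responsibility of Cluster B: 0.0895539 / 0.0904897 ≈ 0.990

0.990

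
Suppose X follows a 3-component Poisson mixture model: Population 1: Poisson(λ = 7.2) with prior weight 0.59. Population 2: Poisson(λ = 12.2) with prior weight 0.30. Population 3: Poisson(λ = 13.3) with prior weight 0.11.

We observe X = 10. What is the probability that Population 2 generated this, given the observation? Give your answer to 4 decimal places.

0.3590

The responsibility of component k is π_k f_k(x) divided by Σ_j π_j f_j(x).
Component likelihoods at x = 10:
  f_1 = 0.0770268
  f_2 = 0.101261
  f_3 = 0.0799166
Multiply by the mixture weights:
  π_1·f_1 = 0.59 × 0.0770268 = 0.0454458
  π_2·f_2 = 0.30 × 0.101261 = 0.0303783
  π_3·f_3 = 0.11 × 0.0799166 = 0.00879082
Evidence: 0.0454458 + 0.0303783 + 0.00879082 = 0.0846149
P(Population 2 | data) ≈ 0.3590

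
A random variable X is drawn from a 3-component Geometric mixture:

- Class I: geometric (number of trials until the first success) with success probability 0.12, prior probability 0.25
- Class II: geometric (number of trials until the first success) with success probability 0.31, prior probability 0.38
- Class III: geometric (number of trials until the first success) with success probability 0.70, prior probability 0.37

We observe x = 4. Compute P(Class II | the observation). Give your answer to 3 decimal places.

By Bayes' theorem, P(k | x) = π_k f_k(x) / Σ_j π_j f_j(x).
Component likelihoods at x = 4:
  f_I = 0.12·(1−0.12)^3 = 0.12·0.681472 = 0.0817766
  f_II = 0.31·(1−0.31)^3 = 0.31·0.328509 = 0.101838
  f_III = 0.70·(1−0.70)^3 = 0.70·0.027 = 0.0189
Weight by the priors:
  π_I·f_I = 0.25 × 0.0817766 = 0.0204442
  π_II·f_II = 0.38 × 0.101838 = 0.0386984
  π_III·f_III = 0.37 × 0.0189 = 0.006993
Normaliser: 0.0204442 + 0.0386984 + 0.006993 = 0.0661355
So the posterior for Class II is 0.0386984 / 0.0661355 ≈ 0.585.

0.585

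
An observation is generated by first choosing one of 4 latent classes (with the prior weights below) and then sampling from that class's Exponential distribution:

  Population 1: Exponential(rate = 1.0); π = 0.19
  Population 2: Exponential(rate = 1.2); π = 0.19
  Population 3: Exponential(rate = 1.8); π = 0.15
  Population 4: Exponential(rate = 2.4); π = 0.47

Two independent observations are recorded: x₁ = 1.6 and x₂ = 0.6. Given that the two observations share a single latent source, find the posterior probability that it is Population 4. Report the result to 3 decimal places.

Posterior ∝ prior × likelihood, so P(k | x) ∝ π_k f_k(x); normalise over all components.
Since both observations come from the same component, the likelihood for component k is f_k(x₁)·f_k(x₂).
  p_1 = [1.0·e^(−1.0·1.6) = 1.0·e^(−1.6000) = 0.201897] × [0.548812] = 0.110803
  p_2 = [1.2·e^(−1.2·1.6) = 1.2·e^(−1.9200) = 0.175928] × [0.584103] = 0.10276
  p_3 = [1.8·e^(−1.8·1.6) = 1.8·e^(−2.8800) = 0.101043] × [0.611272] = 0.0617645
  p_4 = [2.4·e^(−2.4·1.6) = 2.4·e^(−3.8400) = 0.0515846] × [0.568627] = 0.0293324
Unnormalised posteriors:
  π_1·p_1 = 0.19 × 0.110803 = 0.0210526
  π_2·p_2 = 0.19 × 0.10276 = 0.0195244
  π_3·p_3 = 0.15 × 0.0617645 = 0.00926467
  π_4·p_4 = 0.47 × 0.0293324 = 0.0137862
Sum: 0.0210526 + 0.0195244 + 0.00926467 + 0.0137862 = 0.0636279
So the posterior for Population 4 is 0.0137862 / 0.0636279 ≈ 0.217.

0.217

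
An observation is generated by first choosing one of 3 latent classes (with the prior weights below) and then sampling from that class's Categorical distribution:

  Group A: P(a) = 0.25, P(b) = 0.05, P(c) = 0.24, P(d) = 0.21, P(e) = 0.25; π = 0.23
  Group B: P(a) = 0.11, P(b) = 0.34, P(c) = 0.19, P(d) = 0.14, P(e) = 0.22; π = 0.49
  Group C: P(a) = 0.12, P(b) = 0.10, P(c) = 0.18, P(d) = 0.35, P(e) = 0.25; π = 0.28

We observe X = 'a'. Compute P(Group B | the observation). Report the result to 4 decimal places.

P(component k | x) = π_k·f_k(x) / marginal(x), where marginal(x) = Σ_j π_j·f_j(x).
Categorical probabilities:
  L_A = 0.25
  L_B = 0.11
  L_C = 0.12
Prior × likelihood for each component:
  π_A·L_A = 0.23 × 0.25 = 0.0575
  π_B·L_B = 0.49 × 0.11 = 0.0539
  π_C·L_C = 0.28 × 0.12 = 0.0336
Denominator: 0.0575 + 0.0539 + 0.0336 = 0.145
P(Group B | x) ≈ 0.3717

0.3717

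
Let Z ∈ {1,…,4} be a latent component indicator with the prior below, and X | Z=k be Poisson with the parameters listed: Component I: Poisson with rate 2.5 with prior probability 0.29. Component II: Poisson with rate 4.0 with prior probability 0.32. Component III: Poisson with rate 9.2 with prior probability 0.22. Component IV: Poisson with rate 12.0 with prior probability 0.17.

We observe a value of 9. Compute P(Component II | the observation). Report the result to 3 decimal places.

Apply Bayes' rule: the posterior for each component is proportional to its prior times its likelihood at x.
Evaluate each component's likelihood at the observed value:
  p_I = e^(−2.5)·2.5^9/9! = 0.000862901
  p_II = e^(−4.0)·4.0^9/9! = 0.0132312
  p_III = e^(−9.2)·9.2^9/9! = 0.131467
  p_IV = e^(−12.0)·12.0^9/9! = 0.0873644
Prior × likelihood for each component:
  π_I·p_I = 0.29 × 0.000862901 = 0.000250241
  π_II·p_II = 0.32 × 0.0132312 = 0.00423398
  π_III·p_III = 0.22 × 0.131467 = 0.0289228
  π_IV·p_IV = 0.17 × 0.0873644 = 0.0148519
Evidence: 0.000250241 + 0.00423398 + 0.0289228 + 0.0148519 = 0.048259
P(Component II | x) ≈ 0.088

0.088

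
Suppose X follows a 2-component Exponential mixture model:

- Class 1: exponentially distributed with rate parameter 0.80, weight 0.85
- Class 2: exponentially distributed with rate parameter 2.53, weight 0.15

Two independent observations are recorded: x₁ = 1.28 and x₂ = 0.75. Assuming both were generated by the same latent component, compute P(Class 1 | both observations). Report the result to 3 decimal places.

P(component k | x) = π_k·f_k(x) / marginal(x), where marginal(x) = Σ_j π_j·f_j(x).
Since both observations come from the same component, the likelihood for component k is f_k(x₁)·f_k(x₂).
  f_1 = [0.287324] × [0.439049] = 0.12615
  f_2 = [0.0992433] × [0.379356] = 0.0376485
Multiply by the mixture weights:
  π_1·f_1 = 0.85 × 0.12615 = 0.107227
  π_2·f_2 = 0.15 × 0.0376485 = 0.00564728
Denominator: 0.107227 + 0.00564728 = 0.112874
Responsibility of Class 1: 0.107227 / 0.112874 ≈ 0.950

0.950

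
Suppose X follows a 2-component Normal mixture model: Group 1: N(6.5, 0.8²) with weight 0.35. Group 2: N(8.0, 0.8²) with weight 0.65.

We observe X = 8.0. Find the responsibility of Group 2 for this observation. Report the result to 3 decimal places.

The responsibility of component k is w_k f_k(x) divided by Σ_j w_j f_j(x).
Component likelihoods at x = 8.0:
  f_1 = 0.0859828
  f_2 = 0.498678
Multiply by the mixture weights:
  w_1·f_1 = 0.35 × 0.0859828 = 0.030094
  w_2·f_2 = 0.65 × 0.498678 = 0.324141
Evidence: 0.030094 + 0.324141 = 0.354235
P(Group 2 | data) ≈ 0.915

0.915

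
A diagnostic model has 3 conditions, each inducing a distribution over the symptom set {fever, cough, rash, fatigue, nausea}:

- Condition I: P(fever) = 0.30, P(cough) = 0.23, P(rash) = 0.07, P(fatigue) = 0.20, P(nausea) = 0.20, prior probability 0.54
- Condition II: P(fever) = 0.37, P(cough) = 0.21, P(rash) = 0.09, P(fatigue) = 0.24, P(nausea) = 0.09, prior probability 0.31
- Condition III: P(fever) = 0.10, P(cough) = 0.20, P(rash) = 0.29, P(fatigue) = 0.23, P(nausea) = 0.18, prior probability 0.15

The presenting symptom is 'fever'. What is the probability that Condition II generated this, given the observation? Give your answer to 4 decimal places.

Apply Bayes' rule: the posterior for each component is proportional to its prior times its likelihood at x.
Component likelihoods at x = 'fever':
  f_I = P(fever | comp) = 0.30
  f_II = P(fever | comp) = 0.37
  f_III = P(fever | comp) = 0.10
Unnormalised posteriors:
  w_I·f_I = 0.54 × 0.3 = 0.162
  w_II·f_II = 0.31 × 0.37 = 0.1147
  w_III·f_III = 0.15 × 0.1 = 0.015
Denominator: 0.162 + 0.1147 + 0.015 = 0.2917
So the posterior for Condition II is 0.1147 / 0.2917 ≈ 0.3932.

0.3932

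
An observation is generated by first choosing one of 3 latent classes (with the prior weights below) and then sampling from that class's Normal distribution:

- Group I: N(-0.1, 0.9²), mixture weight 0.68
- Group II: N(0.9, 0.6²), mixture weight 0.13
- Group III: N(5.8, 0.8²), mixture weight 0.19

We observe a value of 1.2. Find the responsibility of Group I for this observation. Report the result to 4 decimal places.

P(component k | x) = π_k·f_k(x) / marginal(x), where marginal(x) = Σ_j π_j·f_j(x).
Component likelihoods at x = 1.2:
  f_I = 0.156173
  f_II = 0.586776
  f_III = 3.29905e-08
Prior × likelihood for each component:
  π_I·f_I = 0.68 × 0.156173 = 0.106198
  π_II·f_II = 0.13 × 0.586776 = 0.0762808
  π_III·f_III = 0.19 × 3.29905e-08 = 6.2682e-09
Sum: 0.106198 + 0.0762808 + 6.2682e-09 = 0.182479
P(Group I | data) = 0.106198 / 0.182479 ≈ 0.5820

0.5820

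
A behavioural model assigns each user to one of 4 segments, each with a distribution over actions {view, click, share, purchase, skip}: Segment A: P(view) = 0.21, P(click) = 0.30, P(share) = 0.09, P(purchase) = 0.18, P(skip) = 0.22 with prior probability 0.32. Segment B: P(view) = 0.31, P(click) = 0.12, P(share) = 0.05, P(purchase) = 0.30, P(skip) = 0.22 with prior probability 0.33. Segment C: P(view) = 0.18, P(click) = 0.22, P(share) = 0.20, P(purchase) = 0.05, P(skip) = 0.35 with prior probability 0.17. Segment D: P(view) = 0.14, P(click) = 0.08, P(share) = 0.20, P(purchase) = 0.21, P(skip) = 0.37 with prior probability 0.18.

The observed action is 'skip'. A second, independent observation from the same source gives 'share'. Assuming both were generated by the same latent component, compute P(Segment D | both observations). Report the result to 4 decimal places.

P(component k | x) = P(Z=k)·f_k(x) / marginal(x), where marginal(x) = Σ_j P(Z=j)·f_j(x).
Since both observations come from the same component, the likelihood for component k is f_k(x₁)·f_k(x₂).
  f_A = [0.22] × [0.09] = 0.0198
  f_B = [0.22] × [0.05] = 0.011
  f_C = [0.35] × [0.2] = 0.07
  f_D = [0.37] × [0.2] = 0.074
Prior × likelihood for each component:
  P(Z=A)·f_A = 0.32 × 0.0198 = 0.006336
  P(Z=B)·f_B = 0.33 × 0.011 = 0.00363
  P(Z=C)·f_C = 0.17 × 0.07 = 0.0119
  P(Z=D)·f_D = 0.18 × 0.074 = 0.01332
Denominator: 0.006336 + 0.00363 + 0.0119 + 0.01332 = 0.035186
Responsibility of Segment D: 0.01332 / 0.035186 ≈ 0.3786

0.3786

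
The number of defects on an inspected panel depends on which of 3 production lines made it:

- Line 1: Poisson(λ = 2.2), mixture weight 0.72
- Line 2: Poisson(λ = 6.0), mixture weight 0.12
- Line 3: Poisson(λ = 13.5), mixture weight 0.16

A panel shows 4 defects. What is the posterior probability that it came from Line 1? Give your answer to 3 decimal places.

0.826

P(component k | x) = w_k·f_k(x) / marginal(x), where marginal(x) = Σ_j w_j·f_j(x).
Evaluate each component's likelihood at the observed value:
  f_1 = e^(−2.2)·2.2^4/4! = 0.108151
  f_2 = e^(−6.0)·6.0^4/4! = 0.133853
  f_3 = e^(−13.5)·13.5^4/4! = 0.00189735
Unnormalised posteriors:
  w_1·f_1 = 0.72 × 0.108151 = 0.0778689
  w_2·f_2 = 0.12 × 0.133853 = 0.0160623
  w_3·f_3 = 0.16 × 0.00189735 = 0.000303577
Normaliser: 0.0778689 + 0.0160623 + 0.000303577 = 0.0942348
P(Line 1 | 4 defects) ≈ 0.826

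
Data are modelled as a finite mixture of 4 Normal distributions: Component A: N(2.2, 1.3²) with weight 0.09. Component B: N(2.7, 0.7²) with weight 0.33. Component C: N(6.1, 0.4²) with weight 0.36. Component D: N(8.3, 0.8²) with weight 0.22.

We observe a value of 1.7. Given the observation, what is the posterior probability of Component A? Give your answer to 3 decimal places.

0.275

Apply Bayes' rule: the posterior for each component is proportional to its prior times its likelihood at x.
Component likelihoods at x = 1.7:
  L_A = 0.285
  L_B = 0.205426
  L_C = 5.29705e-27
  L_D = 8.28392e-16
Weight by the priors:
  P(Z=A)·L_A = 0.09 × 0.285 = 0.02565
  P(Z=B)·L_B = 0.33 × 0.205426 = 0.0677904
  P(Z=C)·L_C = 0.36 × 5.29705e-27 = 1.90694e-27
  P(Z=D)·L_D = 0.22 × 8.28392e-16 = 1.82246e-16
Sum: 0.02565 + 0.0677904 + 1.90694e-27 + 1.82246e-16 = 0.0934404
P(Component A | x) ≈ 0.275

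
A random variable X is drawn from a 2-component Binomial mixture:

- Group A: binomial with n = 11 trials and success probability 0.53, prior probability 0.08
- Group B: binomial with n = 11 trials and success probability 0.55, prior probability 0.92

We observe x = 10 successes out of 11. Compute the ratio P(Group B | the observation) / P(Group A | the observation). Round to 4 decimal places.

Only the two components matter; the odds are (P(Z=i) f_i(x)) / (P(Z=j) f_j(x)).
Evaluate each component's likelihood at the observed value:
  L_A = 0.00904168
  L_B = 0.0125381
Posterior odds = (P(Z=B)·L_B) / (P(Z=A)·L_A) = (0.92·0.0125381) / (0.08·0.00904168) = 0.0115351 / 0.000723335 ≈ 15.9471

15.9471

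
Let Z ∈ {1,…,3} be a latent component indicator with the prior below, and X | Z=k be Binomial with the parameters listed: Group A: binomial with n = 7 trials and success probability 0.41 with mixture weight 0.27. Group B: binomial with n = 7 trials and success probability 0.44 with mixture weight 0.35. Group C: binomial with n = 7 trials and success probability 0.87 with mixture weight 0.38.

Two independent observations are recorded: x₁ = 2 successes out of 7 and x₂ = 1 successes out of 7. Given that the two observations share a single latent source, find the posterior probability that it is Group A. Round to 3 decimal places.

Apply Bayes' rule: the posterior for each component is proportional to its prior times its likelihood at x.
Since both observations come from the same component, the likelihood for component k is f_k(x₁)·f_k(x₂).
  L_A = [C(7,2)·0.41^2·0.59^5 = 21·0.1681·0.0714924 = 0.252375] × [0.121058] = 0.0305521
  L_B = [C(7,2)·0.44^2·0.56^5 = 21·0.1936·0.0550732 = 0.223906] × [0.0949902] = 0.0212688
  L_C = [C(7,2)·0.87^2·0.13^5 = 21·0.7569·3.71293e-05 = 0.000590167] × [2.93953e-05] = 1.73481e-08
Multiply by the mixture weights:
  P(Z=A)·L_A = 0.27 × 0.0305521 = 0.00824907
  P(Z=B)·L_B = 0.35 × 0.0212688 = 0.00744409
  P(Z=C)·L_C = 0.38 × 1.73481e-08 = 6.59228e-09
Marginal: 0.00824907 + 0.00744409 + 6.59228e-09 = 0.0156932
P(Group A | x₁, x₂) = 0.00824907 / 0.0156932 ≈ 0.526

0.526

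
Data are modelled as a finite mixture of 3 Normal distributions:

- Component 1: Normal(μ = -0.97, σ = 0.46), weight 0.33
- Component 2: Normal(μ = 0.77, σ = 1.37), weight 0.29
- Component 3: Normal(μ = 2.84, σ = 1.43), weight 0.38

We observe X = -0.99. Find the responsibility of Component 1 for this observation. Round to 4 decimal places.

0.8774

P(component k | x) = π_k·f_k(x) / marginal(x), where marginal(x) = Σ_j π_j·f_j(x).
Normal densities:
  L_1 = (1/(0.46·√(2π)))·exp(−(-0.99−-0.97)²/(2·0.46²)) = 0.867266·exp(-0.00095) = 0.866446
  L_2 = (1/(1.37·√(2π)))·exp(−(-0.99−0.77)²/(2·1.37²)) = 0.291199·exp(-0.82519) = 0.127589
  L_3 = (1/(1.43·√(2π)))·exp(−(-0.99−2.84)²/(2·1.43²)) = 0.278981·exp(-3.58670) = 0.00772482
Unnormalised posteriors:
  π_1·L_1 = 0.33 × 0.866446 = 0.285927
  π_2·L_2 = 0.29 × 0.127589 = 0.0370009
  π_3·L_3 = 0.38 × 0.00772482 = 0.00293543
Evidence: 0.285927 + 0.0370009 + 0.00293543 = 0.325864
P(Component 1 | x) = 0.285927 / 0.325864 ≈ 0.8774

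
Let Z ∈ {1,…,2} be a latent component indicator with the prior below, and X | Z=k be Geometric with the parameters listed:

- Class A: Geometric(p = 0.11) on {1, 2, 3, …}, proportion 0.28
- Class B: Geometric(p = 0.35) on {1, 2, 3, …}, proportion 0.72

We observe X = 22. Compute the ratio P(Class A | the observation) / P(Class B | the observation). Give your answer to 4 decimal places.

89.7759

Posterior odds = (w_i f_i(x)) / (w_j f_j(x)); the normalising sum cancels.
Geometric probabilities:
  L_A = 0.00951881
  L_B = 4.12333e-05
Odds = (0.28/0.72) × (0.00951881/4.12333e-05) = 0.388889 × 230.852 ≈ 89.7759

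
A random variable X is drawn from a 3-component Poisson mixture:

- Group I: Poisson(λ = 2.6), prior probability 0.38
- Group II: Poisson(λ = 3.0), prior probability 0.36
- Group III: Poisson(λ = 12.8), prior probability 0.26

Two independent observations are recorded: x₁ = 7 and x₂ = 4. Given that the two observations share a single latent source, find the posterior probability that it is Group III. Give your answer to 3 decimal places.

By Bayes' theorem, P(k | x) = w_k f_k(x) / Σ_j w_j f_j(x).
Since both observations come from the same component, the likelihood for component k is f_k(x₁)·f_k(x₂).
  L_I = [0.0118363] × [0.141422] = 0.00167392
  L_II = [0.021604] × [0.168031] = 0.00363015
  L_III = [0.0308368] × [0.00308787] = 9.52202e-05
Multiply by the mixture weights:
  w_I·L_I = 0.38 × 0.00167392 = 0.000636088
  w_II·L_II = 0.36 × 0.00363015 = 0.00130686
  w_III·L_III = 0.26 × 9.52202e-05 = 2.47573e-05
Sum: 0.000636088 + 0.00130686 + 2.47573e-05 = 0.0019677
P(Group III | x₁, x₂) = 2.47573e-05 / 0.0019677 ≈ 0.013

0.013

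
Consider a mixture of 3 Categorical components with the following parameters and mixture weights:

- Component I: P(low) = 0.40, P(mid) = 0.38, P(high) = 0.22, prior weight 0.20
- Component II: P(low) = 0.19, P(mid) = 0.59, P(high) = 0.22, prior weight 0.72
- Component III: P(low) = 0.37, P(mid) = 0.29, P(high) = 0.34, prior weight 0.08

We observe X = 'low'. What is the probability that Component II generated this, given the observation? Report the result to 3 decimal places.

Apply Bayes' rule: the posterior for each component is proportional to its prior times its likelihood at x.
Categorical probabilities:
  f_I = P(low | comp) = 0.40
  f_II = P(low | comp) = 0.19
  f_III = P(low | comp) = 0.37
Prior × likelihood for each component:
  π_I·f_I = 0.20 × 0.4 = 0.08
  π_II·f_II = 0.72 × 0.19 = 0.1368
  π_III·f_III = 0.08 × 0.37 = 0.0296
Evidence: 0.08 + 0.1368 + 0.0296 = 0.2464
Responsibility of Component II: 0.1368 / 0.2464 ≈ 0.555

0.555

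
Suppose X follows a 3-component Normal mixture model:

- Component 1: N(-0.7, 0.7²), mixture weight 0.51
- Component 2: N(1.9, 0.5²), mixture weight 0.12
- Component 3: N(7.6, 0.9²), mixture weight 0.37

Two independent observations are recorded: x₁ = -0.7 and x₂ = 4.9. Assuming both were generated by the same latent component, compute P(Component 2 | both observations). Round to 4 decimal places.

0.4270

Posterior ∝ prior × likelihood, so P(k | x) ∝ P(Z=k) f_k(x); normalise over all components.
Since both observations come from the same component, the likelihood for component k is f_k(x₁)·f_k(x₂).
  f_1 = [(1/(0.7·√(2π)))·exp(−(-0.7−-0.7)²/(2·0.7²)) = 0.569918·exp(-0.00000) = 0.569918] × [7.21753e-15] = 4.1134e-15
  f_2 = [(1/(0.5·√(2π)))·exp(−(-0.7−1.9)²/(2·0.5²)) = 0.797885·exp(-13.52000) = 1.07221e-06] × [1.21518e-08] = 1.30292e-14
  f_3 = [(1/(0.9·√(2π)))·exp(−(-0.7−7.6)²/(2·0.9²)) = 0.443269·exp(-42.52469) = 1.5081e-19] × [0.00492428] = 7.42628e-22
Weight by the priors:
  P(Z=1)·f_1 = 0.51 × 4.1134e-15 = 2.09783e-15
  P(Z=2)·f_2 = 0.12 × 1.30292e-14 = 1.56351e-15
  P(Z=3)·f_3 = 0.37 × 7.42628e-22 = 2.74772e-22
Marginal: 2.09783e-15 + 1.56351e-15 + 2.74772e-22 = 3.66134e-15
P(Component 2 | x₁, x₂) ≈ 0.4270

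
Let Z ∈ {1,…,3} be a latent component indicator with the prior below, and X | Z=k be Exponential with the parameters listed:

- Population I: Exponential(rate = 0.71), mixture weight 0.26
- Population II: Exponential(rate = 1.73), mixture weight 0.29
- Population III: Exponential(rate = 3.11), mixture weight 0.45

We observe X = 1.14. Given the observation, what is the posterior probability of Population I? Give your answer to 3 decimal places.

0.427

The responsibility of component k is P(Z=k) f_k(x) divided by Σ_j P(Z=j) f_j(x).
Evaluate each component's likelihood at the observed value:
  L_I = 0.316039
  L_II = 0.24073
  L_III = 0.0897455
Prior × likelihood for each component:
  P(Z=I)·L_I = 0.26 × 0.316039 = 0.0821701
  P(Z=II)·L_II = 0.29 × 0.24073 = 0.0698117
  P(Z=III)·L_III = 0.45 × 0.0897455 = 0.0403855
Marginal: 0.0821701 + 0.0698117 + 0.0403855 = 0.192367
P(Population I | 1.14) = 0.0821701 / 0.192367 ≈ 0.427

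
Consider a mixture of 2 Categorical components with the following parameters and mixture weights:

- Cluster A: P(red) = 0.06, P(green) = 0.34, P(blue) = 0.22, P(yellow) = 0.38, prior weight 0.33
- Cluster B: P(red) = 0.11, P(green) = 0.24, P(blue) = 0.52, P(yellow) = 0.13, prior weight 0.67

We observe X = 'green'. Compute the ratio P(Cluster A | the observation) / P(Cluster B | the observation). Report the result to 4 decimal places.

0.6978

The posterior odds equal the prior odds times the likelihood ratio: (π_i/π_j)·(f_i(x)/f_j(x)).
Categorical probabilities:
  f_A = P(green | comp) = 0.34
  f_B = P(green | comp) = 0.24
0.1122 / 0.1608 ≈ 0.6978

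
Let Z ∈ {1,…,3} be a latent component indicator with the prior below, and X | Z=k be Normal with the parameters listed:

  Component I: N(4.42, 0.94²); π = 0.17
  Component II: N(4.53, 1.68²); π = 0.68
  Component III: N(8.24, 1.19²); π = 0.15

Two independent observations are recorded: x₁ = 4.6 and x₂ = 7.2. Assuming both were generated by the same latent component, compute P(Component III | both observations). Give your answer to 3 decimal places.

0.009

Posterior ∝ prior × likelihood, so P(k | x) ∝ w_k f_k(x); normalise over all components.
Since both observations come from the same component, the likelihood for component k is f_k(x₁)·f_k(x₂).
  f_I = [(1/(0.94·√(2π)))·exp(−(4.6−4.42)²/(2·0.94²)) = 0.424407·exp(-0.01833) = 0.416696] × [0.00535187] = 0.00223011
  f_II = [(1/(1.68·√(2π)))·exp(−(4.6−4.53)²/(2·1.68²)) = 0.237466·exp(-0.00087) = 0.23726] × [0.0671621] = 0.0159348
  f_III = [(1/(1.19·√(2π)))·exp(−(4.6−8.24)²/(2·1.19²)) = 0.335246·exp(-4.67820) = 0.00311635] × [0.228828] = 0.000713108
Prior × likelihood for each component:
  w_I·f_I = 0.17 × 0.00223011 = 0.000379118
  w_II·f_II = 0.68 × 0.0159348 = 0.0108357
  w_III·f_III = 0.15 × 0.000713108 = 0.000106966
Normaliser: 0.000379118 + 0.0108357 + 0.000106966 = 0.0113218
So the posterior for Component III is 0.000106966 / 0.0113218 ≈ 0.009.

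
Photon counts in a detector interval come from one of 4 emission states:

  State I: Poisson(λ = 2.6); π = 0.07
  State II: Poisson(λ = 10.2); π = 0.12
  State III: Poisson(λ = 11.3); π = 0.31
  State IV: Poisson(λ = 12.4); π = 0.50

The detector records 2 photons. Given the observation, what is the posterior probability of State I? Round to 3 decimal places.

0.965

P(component k | x) = π_k·f_k(x) / marginal(x), where marginal(x) = Σ_j π_j·f_j(x).
Evaluate each component's likelihood at the observed value:
  f_I = 0.251045
  f_II = 0.0019336
  f_III = 0.000789949
  f_IV = 0.000316637
Multiply by the mixture weights:
  π_I·f_I = 0.07 × 0.251045 = 0.0175731
  π_II·f_II = 0.12 × 0.0019336 = 0.000232032
  π_III·f_III = 0.31 × 0.000789949 = 0.000244884
  π_IV·f_IV = 0.50 × 0.000316637 = 0.000158319
Sum: 0.0175731 + 0.000232032 + 0.000244884 + 0.000158319 = 0.0182084
P(State I | 2 photons) ≈ 0.965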